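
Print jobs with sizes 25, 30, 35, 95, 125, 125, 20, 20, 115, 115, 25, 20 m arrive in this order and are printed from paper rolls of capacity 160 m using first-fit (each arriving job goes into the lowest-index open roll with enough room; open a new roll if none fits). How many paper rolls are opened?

6

  25 → roll 1 (new)  [load 25/160]
  30 → roll 1  [load 55/160]
  35 → roll 1  [load 90/160]
  95 → roll 2 (new)  [load 95/160]
  125 → roll 3 (new)  [load 125/160]
  125 → roll 4 (new)  [load 125/160]
  20 → roll 1  [load 110/160]
  20 → roll 1  [load 130/160]
  115 → roll 5 (new)  [load 115/160]
  115 → roll 6 (new)  [load 115/160]
  25 → roll 1  [load 155/160]
  20 → roll 2  [load 115/160]
6 paper rolls opened.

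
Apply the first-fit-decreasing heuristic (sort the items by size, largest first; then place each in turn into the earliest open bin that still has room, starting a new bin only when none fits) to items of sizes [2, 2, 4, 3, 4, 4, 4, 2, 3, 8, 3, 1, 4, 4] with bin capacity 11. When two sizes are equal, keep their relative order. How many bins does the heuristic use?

Sorted descending: 8, 4, 4, 4, 4, 4, 4, 3, 3, 3, 2, 2, 2, 1.
  8 → bin 1 (new)  [load 8/11]
  4 → bin 2 (new)  [load 4/11]
  4 → bin 2  [load 8/11]
  4 → bin 3 (new)  [load 4/11]
  4 → bin 3  [load 8/11]
  4 → bin 4 (new)  [load 4/11]
  4 → bin 4  [load 8/11]
  3 → bin 1  [load 11/11]
  3 → bin 2  [load 11/11]
  3 → bin 3  [load 11/11]
  2 → bin 4  [load 10/11]
  2 → bin 5 (new)  [load 2/11]
  2 → bin 5  [load 4/11]
  1 → bin 4  [load 11/11]
5 bins opened.

5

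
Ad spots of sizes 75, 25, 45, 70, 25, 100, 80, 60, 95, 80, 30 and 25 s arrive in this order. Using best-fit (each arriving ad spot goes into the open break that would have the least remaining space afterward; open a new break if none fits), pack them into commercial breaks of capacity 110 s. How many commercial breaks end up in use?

7

  75 → break 1 (new)  [load 75/110]
  25 → break 1  [load 100/110]
  45 → break 2 (new)  [load 45/110]
  70 → break 3 (new)  [load 70/110]
  25 → break 3  [load 95/110]
  100 → break 4 (new)  [load 100/110]
  80 → break 5 (new)  [load 80/110]
  60 → break 2  [load 105/110]
  95 → break 6 (new)  [load 95/110]
  80 → break 7 (new)  [load 80/110]
  30 → break 5  [load 110/110]
  25 → break 7  [load 105/110]
7 commercial breaks opened.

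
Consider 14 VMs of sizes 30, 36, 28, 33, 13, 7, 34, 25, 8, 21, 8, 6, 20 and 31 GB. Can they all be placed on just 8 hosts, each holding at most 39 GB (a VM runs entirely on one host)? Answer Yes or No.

Total = 300 GB; ⌈300/39⌉ = 8.
9 VMs each exceed half the capacity and cannot share a host, forcing at least 9 hosts.
At least 9 hosts are required, but only 8 are allowed.

No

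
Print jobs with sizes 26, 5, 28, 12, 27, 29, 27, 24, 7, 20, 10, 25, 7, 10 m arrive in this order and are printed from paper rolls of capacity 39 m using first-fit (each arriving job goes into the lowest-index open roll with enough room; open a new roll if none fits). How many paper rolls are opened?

  26 → roll 1 (new)  [load 26/39]
  5 → roll 1  [load 31/39]
  28 → roll 2 (new)  [load 28/39]
  12 → roll 3 (new)  [load 12/39]
  27 → roll 3  [load 39/39]
  29 → roll 4 (new)  [load 29/39]
  27 → roll 5 (new)  [load 27/39]
  24 → roll 6 (new)  [load 24/39]
  7 → roll 1  [load 38/39]
  20 → roll 7 (new)  [load 20/39]
  10 → roll 2  [load 38/39]
  25 → roll 8 (new)  [load 25/39]
  7 → roll 4  [load 36/39]
  10 → roll 5  [load 37/39]
8 paper rolls opened.

8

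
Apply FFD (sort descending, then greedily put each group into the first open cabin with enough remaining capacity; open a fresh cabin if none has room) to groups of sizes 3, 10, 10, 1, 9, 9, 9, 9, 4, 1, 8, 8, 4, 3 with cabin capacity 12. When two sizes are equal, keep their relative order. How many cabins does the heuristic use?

Sorted descending: 10, 10, 9, 9, 9, 9, 8, 8, 4, 4, 3, 3, 1, 1.
  10 → cabin 1 (new)  [load 10/12]
  10 → cabin 2 (new)  [load 10/12]
  9 → cabin 3 (new)  [load 9/12]
  9 → cabin 4 (new)  [load 9/12]
  9 → cabin 5 (new)  [load 9/12]
  9 → cabin 6 (new)  [load 9/12]
  8 → cabin 7 (new)  [load 8/12]
  8 → cabin 8 (new)  [load 8/12]
  4 → cabin 7  [load 12/12]
  4 → cabin 8  [load 12/12]
  3 → cabin 3  [load 12/12]
  3 → cabin 4  [load 12/12]
  1 → cabin 1  [load 11/12]
  1 → cabin 1  [load 12/12]
8 cabins opened.

8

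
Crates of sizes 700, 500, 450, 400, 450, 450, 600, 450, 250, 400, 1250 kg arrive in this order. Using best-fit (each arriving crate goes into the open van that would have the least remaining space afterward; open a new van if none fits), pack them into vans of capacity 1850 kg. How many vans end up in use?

4

  700 → van 1 (new)  [load 700/1850]
  500 → van 1  [load 1200/1850]
  450 → van 1  [load 1650/1850]
  400 → van 2 (new)  [load 400/1850]
  450 → van 2  [load 850/1850]
  450 → van 2  [load 1300/1850]
  600 → van 3 (new)  [load 600/1850]
  450 → van 2  [load 1750/1850]
  250 → van 3  [load 850/1850]
  400 → van 3  [load 1250/1850]
  1250 → van 4 (new)  [load 1250/1850]
4 vans opened.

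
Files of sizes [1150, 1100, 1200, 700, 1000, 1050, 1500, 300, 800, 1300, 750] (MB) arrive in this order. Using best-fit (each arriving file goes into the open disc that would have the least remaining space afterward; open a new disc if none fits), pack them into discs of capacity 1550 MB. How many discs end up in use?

9

  1150 → disc 1 (new)  [load 1150/1550]
  1100 → disc 2 (new)  [load 1100/1550]
  1200 → disc 3 (new)  [load 1200/1550]
  700 → disc 4 (new)  [load 700/1550]
  1000 → disc 5 (new)  [load 1000/1550]
  1050 → disc 6 (new)  [load 1050/1550]
  1500 → disc 7 (new)  [load 1500/1550]
  300 → disc 3  [load 1500/1550]
  800 → disc 4  [load 1500/1550]
  1300 → disc 8 (new)  [load 1300/1550]
  750 → disc 9 (new)  [load 750/1550]
9 discs opened.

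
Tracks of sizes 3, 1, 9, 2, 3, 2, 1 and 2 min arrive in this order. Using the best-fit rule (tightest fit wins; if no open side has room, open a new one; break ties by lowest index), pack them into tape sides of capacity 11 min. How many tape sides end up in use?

3

  3 → side 1 (new)  [load 3/11]
  1 → side 1  [load 4/11]
  9 → side 2 (new)  [load 9/11]
  2 → side 2  [load 11/11]
  3 → side 1  [load 7/11]
  2 → side 1  [load 9/11]
  1 → side 1  [load 10/11]
  2 → side 3 (new)  [load 2/11]
3 tape sides opened.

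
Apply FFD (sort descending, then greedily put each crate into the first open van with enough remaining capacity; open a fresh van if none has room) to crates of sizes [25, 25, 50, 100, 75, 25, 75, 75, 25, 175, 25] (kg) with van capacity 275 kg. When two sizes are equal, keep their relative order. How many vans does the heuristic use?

Sorted descending: 175, 100, 75, 75, 75, 50, 25, 25, 25, 25, 25.
  175 → van 1 (new)  [load 175/275]
  100 → van 1  [load 275/275]
  75 → van 2 (new)  [load 75/275]
  75 → van 2  [load 150/275]
  75 → van 2  [load 225/275]
  50 → van 2  [load 275/275]
  25 → van 3 (new)  [load 25/275]
  25 → van 3  [load 50/275]
  25 → van 3  [load 75/275]
  25 → van 3  [load 100/275]
  25 → van 3  [load 125/275]
3 vans opened.

3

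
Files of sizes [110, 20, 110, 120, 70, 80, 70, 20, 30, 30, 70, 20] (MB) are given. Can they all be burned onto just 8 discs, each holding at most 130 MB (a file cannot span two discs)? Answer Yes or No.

A valid assignment using 7 discs:
  disc 1: 120 = 120
  disc 2: 110 + 20 = 130
  disc 3: 110 + 20 = 130
  disc 4: 80 + 30 + 20 = 130
  disc 5: 70 + 30 = 100
  disc 6: 70 = 70
  disc 7: 70 = 70
That uses only 7 ≤ 8, so 8 discs are enough.

Yes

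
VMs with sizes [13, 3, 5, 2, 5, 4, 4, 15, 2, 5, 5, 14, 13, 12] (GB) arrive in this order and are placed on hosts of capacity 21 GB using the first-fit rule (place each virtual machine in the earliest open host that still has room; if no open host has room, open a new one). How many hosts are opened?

  13 → host 1 (new)  [load 13/21]
  3 → host 1  [load 16/21]
  5 → host 1  [load 21/21]
  2 → host 2 (new)  [load 2/21]
  5 → host 2  [load 7/21]
  4 → host 2  [load 11/21]
  4 → host 2  [load 15/21]
  15 → host 3 (new)  [load 15/21]
  2 → host 2  [load 17/21]
  5 → host 3  [load 20/21]
  5 → host 4 (new)  [load 5/21]
  14 → host 4  [load 19/21]
  13 → host 5 (new)  [load 13/21]
  12 → host 6 (new)  [load 12/21]
6 hosts opened.

6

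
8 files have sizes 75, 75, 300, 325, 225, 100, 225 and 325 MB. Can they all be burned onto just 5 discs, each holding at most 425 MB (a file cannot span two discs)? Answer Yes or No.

A valid assignment using 5 discs:
  disc 1: 325 + 100 = 425
  disc 2: 325 + 75 = 400
  disc 3: 300 + 75 = 375
  disc 4: 225 = 225
  disc 5: 225 = 225
Every load is within 425 MB, so 5 discs suffice.

Yes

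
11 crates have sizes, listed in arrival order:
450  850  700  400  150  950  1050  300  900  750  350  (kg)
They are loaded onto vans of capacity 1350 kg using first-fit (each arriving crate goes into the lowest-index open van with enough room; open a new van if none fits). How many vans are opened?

6

  450 → van 1 (new)  [load 450/1350]
  850 → van 1  [load 1300/1350]
  700 → van 2 (new)  [load 700/1350]
  400 → van 2  [load 1100/1350]
  150 → van 2  [load 1250/1350]
  950 → van 3 (new)  [load 950/1350]
  1050 → van 4 (new)  [load 1050/1350]
  300 → van 3  [load 1250/1350]
  900 → van 5 (new)  [load 900/1350]
  750 → van 6 (new)  [load 750/1350]
  350 → van 5  [load 1250/1350]
6 vans opened.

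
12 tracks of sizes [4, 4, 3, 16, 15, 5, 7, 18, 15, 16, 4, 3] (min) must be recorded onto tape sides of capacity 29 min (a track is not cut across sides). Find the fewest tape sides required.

5

Total = 18 + 16 + 16 + 15 + 15 + 7 + 5 + 4 + 4 + 4 + 3 + 3 = 110 min.
Lower bound: ⌈110/29⌉ = 4 tape sides.
Also, 5 tracks each exceed 29/2 min, and no two of those can share a side, so at least 5 tape sides are needed.
A packing using 5 tape sides:
  side 1: 18 + 7 + 4 = 29
  side 2: 16 + 5 + 4 + 4 = 29
  side 3: 16 + 3 + 3 = 22
  side 4: 15 = 15
  side 5: 15 = 15
This matches the lower bound, so 5 is optimal.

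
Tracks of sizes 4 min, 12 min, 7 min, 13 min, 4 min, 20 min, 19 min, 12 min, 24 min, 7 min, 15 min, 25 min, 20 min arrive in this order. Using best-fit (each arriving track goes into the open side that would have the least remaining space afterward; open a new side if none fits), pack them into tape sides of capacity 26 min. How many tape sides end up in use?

  4 → side 1 (new)  [load 4/26]
  12 → side 1  [load 16/26]
  7 → side 1  [load 23/26]
  13 → side 2 (new)  [load 13/26]
  4 → side 2  [load 17/26]
  20 → side 3 (new)  [load 20/26]
  19 → side 4 (new)  [load 19/26]
  12 → side 5 (new)  [load 12/26]
  24 → side 6 (new)  [load 24/26]
  7 → side 4  [load 26/26]
  15 → side 7 (new)  [load 15/26]
  25 → side 8 (new)  [load 25/26]
  20 → side 9 (new)  [load 20/26]
9 tape sides opened.

9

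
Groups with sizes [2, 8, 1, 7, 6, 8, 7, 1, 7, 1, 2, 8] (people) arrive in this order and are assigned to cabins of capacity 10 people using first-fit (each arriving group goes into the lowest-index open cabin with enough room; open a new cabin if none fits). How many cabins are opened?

  2 → cabin 1 (new)  [load 2/10]
  8 → cabin 1  [load 10/10]
  1 → cabin 2 (new)  [load 1/10]
  7 → cabin 2  [load 8/10]
  6 → cabin 3 (new)  [load 6/10]
  8 → cabin 4 (new)  [load 8/10]
  7 → cabin 5 (new)  [load 7/10]
  1 → cabin 2  [load 9/10]
  7 → cabin 6 (new)  [load 7/10]
  1 → cabin 2  [load 10/10]
  2 → cabin 3  [load 8/10]
  8 → cabin 7 (new)  [load 8/10]
7 cabins opened.

7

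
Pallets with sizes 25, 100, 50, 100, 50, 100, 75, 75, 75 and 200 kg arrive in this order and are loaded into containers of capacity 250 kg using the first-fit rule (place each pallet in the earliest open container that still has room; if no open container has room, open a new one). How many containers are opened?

4

  25 → container 1 (new)  [load 25/250]
  100 → container 1  [load 125/250]
  50 → container 1  [load 175/250]
  100 → container 2 (new)  [load 100/250]
  50 → container 1  [load 225/250]
  100 → container 2  [load 200/250]
  75 → container 3 (new)  [load 75/250]
  75 → container 3  [load 150/250]
  75 → container 3  [load 225/250]
  200 → container 4 (new)  [load 200/250]
4 containers opened.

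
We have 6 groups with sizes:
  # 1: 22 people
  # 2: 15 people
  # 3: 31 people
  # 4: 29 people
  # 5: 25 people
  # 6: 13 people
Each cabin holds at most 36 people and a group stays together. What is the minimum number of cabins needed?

Total = 31 + 29 + 25 + 22 + 15 + 13 = 135 people.
Lower bound: ⌈135/36⌉ = 4 cabins.
A packing using 5 cabins:
  cabin 1: 31 = 31
  cabin 2: 29 = 29
  cabin 3: 25 = 25
  cabin 4: 22 + 13 = 35
  cabin 5: 15 = 15
No arrangement into 4 cabins stays within capacity, so 5 is optimal.

5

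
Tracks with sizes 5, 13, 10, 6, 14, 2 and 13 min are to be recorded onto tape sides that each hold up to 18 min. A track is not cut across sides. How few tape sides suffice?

4

Total = 14 + 13 + 13 + 10 + 6 + 5 + 2 = 63 min.
Lower bound: ⌈63/18⌉ = 4 tape sides.
A packing using 4 tape sides:
  side 1: 14 + 2 = 16
  side 2: 13 + 5 = 18
  side 3: 13 = 13
  side 4: 10 + 6 = 16
This matches the lower bound, so 4 is optimal.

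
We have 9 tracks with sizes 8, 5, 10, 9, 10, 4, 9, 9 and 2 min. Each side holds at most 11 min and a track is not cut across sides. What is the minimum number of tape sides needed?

7

Total = 10 + 10 + 9 + 9 + 9 + 8 + 5 + 4 + 2 = 66 min.
Lower bound: ⌈66/11⌉ = 6 tape sides.
A packing using 7 tape sides:
  side 1: 10 = 10
  side 2: 10 = 10
  side 3: 9 + 2 = 11
  side 4: 9 = 9
  side 5: 9 = 9
  side 6: 8 = 8
  side 7: 5 + 4 = 9
No arrangement into 6 tape sides stays within capacity, so 7 is optimal.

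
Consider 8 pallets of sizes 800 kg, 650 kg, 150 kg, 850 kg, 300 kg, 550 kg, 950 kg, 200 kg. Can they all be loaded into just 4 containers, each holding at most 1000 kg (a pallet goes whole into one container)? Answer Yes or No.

Total = 4450 kg; ⌈4450/1000⌉ = 5.
At least 5 containers are required, but only 4 are allowed.

No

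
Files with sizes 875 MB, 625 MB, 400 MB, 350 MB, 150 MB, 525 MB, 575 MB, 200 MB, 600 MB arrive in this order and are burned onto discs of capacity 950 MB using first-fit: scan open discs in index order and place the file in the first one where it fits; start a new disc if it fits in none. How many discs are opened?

  875 → disc 1 (new)  [load 875/950]
  625 → disc 2 (new)  [load 625/950]
  400 → disc 3 (new)  [load 400/950]
  350 → disc 3  [load 750/950]
  150 → disc 2  [load 775/950]
  525 → disc 4 (new)  [load 525/950]
  575 → disc 5 (new)  [load 575/950]
  200 → disc 3  [load 950/950]
  600 → disc 6 (new)  [load 600/950]
6 discs opened.

6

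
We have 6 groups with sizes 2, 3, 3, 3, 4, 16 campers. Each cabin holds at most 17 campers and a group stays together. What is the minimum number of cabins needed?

2

Total = 16 + 4 + 3 + 3 + 3 + 2 = 31 campers.
Lower bound: ⌈31/17⌉ = 2 cabins.
A packing using 2 cabins:
  cabin 1: 16 = 16
  cabin 2: 4 + 3 + 3 + 3 + 2 = 15
This matches the lower bound, so 2 is optimal.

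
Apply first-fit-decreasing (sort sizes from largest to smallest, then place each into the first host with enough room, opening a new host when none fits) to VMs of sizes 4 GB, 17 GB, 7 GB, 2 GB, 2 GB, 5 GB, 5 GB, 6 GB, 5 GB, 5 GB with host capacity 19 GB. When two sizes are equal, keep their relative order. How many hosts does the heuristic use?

4

Sorted descending: 17, 7, 6, 5, 5, 5, 5, 4, 2, 2.
  17 → host 1 (new)  [load 17/19]
  7 → host 2 (new)  [load 7/19]
  6 → host 2  [load 13/19]
  5 → host 2  [load 18/19]
  5 → host 3 (new)  [load 5/19]
  5 → host 3  [load 10/19]
  5 → host 3  [load 15/19]
  4 → host 3  [load 19/19]
  2 → host 1  [load 19/19]
  2 → host 4 (new)  [load 2/19]
4 hosts opened.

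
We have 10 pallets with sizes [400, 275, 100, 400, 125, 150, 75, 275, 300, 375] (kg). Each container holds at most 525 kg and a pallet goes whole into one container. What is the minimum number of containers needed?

Total = 400 + 400 + 375 + 300 + 275 + 275 + 150 + 125 + 100 + 75 = 2475 kg.
Lower bound: ⌈2475/525⌉ = 5 containers.
Also, 6 pallets each exceed 525/2 kg, and no two of those can share a container, so at least 6 containers are needed.
A packing using 6 containers:
  container 1: 400 + 125 = 525
  container 2: 400 + 100 = 500
  container 3: 375 + 150 = 525
  container 4: 300 + 75 = 375
  container 5: 275 = 275
  container 6: 275 = 275
This matches the lower bound, so 6 is optimal.

6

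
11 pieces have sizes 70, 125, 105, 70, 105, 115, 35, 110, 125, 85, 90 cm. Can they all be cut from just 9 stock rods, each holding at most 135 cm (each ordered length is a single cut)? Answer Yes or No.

No

Total = 1035 cm; ⌈1035/135⌉ = 8.
10 pieces each exceed half the capacity and cannot share a stock rod, forcing at least 10 stock rods.
At least 10 stock rods are required, but only 9 are allowed.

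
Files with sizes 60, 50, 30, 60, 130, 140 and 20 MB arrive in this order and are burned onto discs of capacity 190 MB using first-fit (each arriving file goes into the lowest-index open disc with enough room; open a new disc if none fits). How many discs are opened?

3

  60 → disc 1 (new)  [load 60/190]
  50 → disc 1  [load 110/190]
  30 → disc 1  [load 140/190]
  60 → disc 2 (new)  [load 60/190]
  130 → disc 2  [load 190/190]
  140 → disc 3 (new)  [load 140/190]
  20 → disc 1  [load 160/190]
3 discs opened.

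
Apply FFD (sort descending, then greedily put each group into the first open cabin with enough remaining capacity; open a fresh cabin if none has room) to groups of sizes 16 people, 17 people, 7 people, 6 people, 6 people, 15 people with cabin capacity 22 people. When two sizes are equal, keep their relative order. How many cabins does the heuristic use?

Sorted descending: 17, 16, 15, 7, 6, 6.
  17 → cabin 1 (new)  [load 17/22]
  16 → cabin 2 (new)  [load 16/22]
  15 → cabin 3 (new)  [load 15/22]
  7 → cabin 3  [load 22/22]
  6 → cabin 2  [load 22/22]
  6 → cabin 4 (new)  [load 6/22]
4 cabins opened.

4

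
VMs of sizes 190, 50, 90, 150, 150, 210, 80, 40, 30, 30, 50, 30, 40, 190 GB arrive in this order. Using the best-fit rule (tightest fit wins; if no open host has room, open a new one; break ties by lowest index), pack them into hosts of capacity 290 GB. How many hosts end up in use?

5

  190 → host 1 (new)  [load 190/290]
  50 → host 1  [load 240/290]
  90 → host 2 (new)  [load 90/290]
  150 → host 2  [load 240/290]
  150 → host 3 (new)  [load 150/290]
  210 → host 4 (new)  [load 210/290]
  80 → host 4  [load 290/290]
  40 → host 1  [load 280/290]
  30 → host 2  [load 270/290]
  30 → host 3  [load 180/290]
  50 → host 3  [load 230/290]
  30 → host 3  [load 260/290]
  40 → host 5 (new)  [load 40/290]
  190 → host 5  [load 230/290]
5 hosts opened.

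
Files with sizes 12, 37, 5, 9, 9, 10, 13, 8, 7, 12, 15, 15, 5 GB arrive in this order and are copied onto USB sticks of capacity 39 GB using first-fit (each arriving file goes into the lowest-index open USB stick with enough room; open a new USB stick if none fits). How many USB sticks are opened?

5

  12 → USB stick 1 (new)  [load 12/39]
  37 → USB stick 2 (new)  [load 37/39]
  5 → USB stick 1  [load 17/39]
  9 → USB stick 1  [load 26/39]
  9 → USB stick 1  [load 35/39]
  10 → USB stick 3 (new)  [load 10/39]
  13 → USB stick 3  [load 23/39]
  8 → USB stick 3  [load 31/39]
  7 → USB stick 3  [load 38/39]
  12 → USB stick 4 (new)  [load 12/39]
  15 → USB stick 4  [load 27/39]
  15 → USB stick 5 (new)  [load 15/39]
  5 → USB stick 4  [load 32/39]
5 USB sticks opened.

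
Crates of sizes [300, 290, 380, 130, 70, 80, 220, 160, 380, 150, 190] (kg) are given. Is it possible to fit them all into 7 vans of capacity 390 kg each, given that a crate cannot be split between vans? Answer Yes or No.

A valid assignment using 7 vans:
  van 1: 380 = 380
  van 2: 380 = 380
  van 3: 300 + 80 = 380
  van 4: 290 + 70 = 360
  van 5: 220 + 160 = 380
  van 6: 190 + 150 = 340
  van 7: 130 = 130
Every load is within 390 kg, so 7 vans suffice.

Yes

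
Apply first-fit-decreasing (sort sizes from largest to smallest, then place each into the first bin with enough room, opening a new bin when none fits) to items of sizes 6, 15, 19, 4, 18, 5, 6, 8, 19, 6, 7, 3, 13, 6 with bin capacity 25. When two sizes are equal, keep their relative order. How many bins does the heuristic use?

Sorted descending: 19, 19, 18, 15, 13, 8, 7, 6, 6, 6, 6, 5, 4, 3.
  19 → bin 1 (new)  [load 19/25]
  19 → bin 2 (new)  [load 19/25]
  18 → bin 3 (new)  [load 18/25]
  15 → bin 4 (new)  [load 15/25]
  13 → bin 5 (new)  [load 13/25]
  8 → bin 4  [load 23/25]
  7 → bin 3  [load 25/25]
  6 → bin 1  [load 25/25]
  6 → bin 2  [load 25/25]
  6 → bin 5  [load 19/25]
  6 → bin 5  [load 25/25]
  5 → bin 6 (new)  [load 5/25]
  4 → bin 6  [load 9/25]
  3 → bin 6  [load 12/25]
6 bins opened.

6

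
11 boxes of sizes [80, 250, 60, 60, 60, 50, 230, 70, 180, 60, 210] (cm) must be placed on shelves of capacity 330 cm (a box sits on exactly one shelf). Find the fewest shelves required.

Total = 250 + 230 + 210 + 180 + 80 + 70 + 60 + 60 + 60 + 60 + 50 = 1310 cm.
Lower bound: ⌈1310/330⌉ = 4 shelves.
A packing using 5 shelves:
  shelf 1: 250 + 80 = 330
  shelf 2: 230 + 70 = 300
  shelf 3: 210 + 60 + 60 = 330
  shelf 4: 180 + 60 + 60 = 300
  shelf 5: 50 = 50
No arrangement into 4 shelves stays within capacity, so 5 is optimal.

5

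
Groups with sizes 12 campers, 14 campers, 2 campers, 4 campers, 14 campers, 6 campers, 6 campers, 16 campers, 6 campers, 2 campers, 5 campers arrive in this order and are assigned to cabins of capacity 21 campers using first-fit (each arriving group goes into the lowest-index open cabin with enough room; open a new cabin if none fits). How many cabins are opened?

  12 → cabin 1 (new)  [load 12/21]
  14 → cabin 2 (new)  [load 14/21]
  2 → cabin 1  [load 14/21]
  4 → cabin 1  [load 18/21]
  14 → cabin 3 (new)  [load 14/21]
  6 → cabin 2  [load 20/21]
  6 → cabin 3  [load 20/21]
  16 → cabin 4 (new)  [load 16/21]
  6 → cabin 5 (new)  [load 6/21]
  2 → cabin 1  [load 20/21]
  5 → cabin 4  [load 21/21]
5 cabins opened.

5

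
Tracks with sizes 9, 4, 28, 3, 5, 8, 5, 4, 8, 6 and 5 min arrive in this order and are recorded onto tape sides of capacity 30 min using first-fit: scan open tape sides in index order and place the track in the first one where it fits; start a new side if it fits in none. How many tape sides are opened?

3

  9 → side 1 (new)  [load 9/30]
  4 → side 1  [load 13/30]
  28 → side 2 (new)  [load 28/30]
  3 → side 1  [load 16/30]
  5 → side 1  [load 21/30]
  8 → side 1  [load 29/30]
  5 → side 3 (new)  [load 5/30]
  4 → side 3  [load 9/30]
  8 → side 3  [load 17/30]
  6 → side 3  [load 23/30]
  5 → side 3  [load 28/30]
3 tape sides opened.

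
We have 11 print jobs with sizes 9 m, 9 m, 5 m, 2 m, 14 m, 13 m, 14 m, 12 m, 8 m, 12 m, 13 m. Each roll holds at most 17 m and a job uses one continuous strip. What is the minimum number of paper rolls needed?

8

Total = 14 + 14 + 13 + 13 + 12 + 12 + 9 + 9 + 8 + 5 + 2 = 111 m.
Lower bound: ⌈111/17⌉ = 7 paper rolls.
Also, 8 print jobs each exceed 17/2 m, and no two of those can share a roll, so at least 8 paper rolls are needed.
A packing using 8 paper rolls:
  roll 1: 14 + 2 = 16
  roll 2: 14 = 14
  roll 3: 13 = 13
  roll 4: 13 = 13
  roll 5: 12 + 5 = 17
  roll 6: 12 = 12
  roll 7: 9 + 8 = 17
  roll 8: 9 = 9
This matches the lower bound, so 8 is optimal.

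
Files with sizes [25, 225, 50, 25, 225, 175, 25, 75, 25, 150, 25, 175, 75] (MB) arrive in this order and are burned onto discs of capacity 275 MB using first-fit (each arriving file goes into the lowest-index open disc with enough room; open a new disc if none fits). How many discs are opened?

5

  25 → disc 1 (new)  [load 25/275]
  225 → disc 1  [load 250/275]
  50 → disc 2 (new)  [load 50/275]
  25 → disc 1  [load 275/275]
  225 → disc 2  [load 275/275]
  175 → disc 3 (new)  [load 175/275]
  25 → disc 3  [load 200/275]
  75 → disc 3  [load 275/275]
  25 → disc 4 (new)  [load 25/275]
  150 → disc 4  [load 175/275]
  25 → disc 4  [load 200/275]
  175 → disc 5 (new)  [load 175/275]
  75 → disc 4  [load 275/275]
5 discs opened.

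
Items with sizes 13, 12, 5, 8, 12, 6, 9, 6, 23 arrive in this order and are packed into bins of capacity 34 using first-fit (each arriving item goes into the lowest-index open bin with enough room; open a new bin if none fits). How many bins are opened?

  13 → bin 1 (new)  [load 13/34]
  12 → bin 1  [load 25/34]
  5 → bin 1  [load 30/34]
  8 → bin 2 (new)  [load 8/34]
  12 → bin 2  [load 20/34]
  6 → bin 2  [load 26/34]
  9 → bin 3 (new)  [load 9/34]
  6 → bin 2  [load 32/34]
  23 → bin 3  [load 32/34]
3 bins opened.

3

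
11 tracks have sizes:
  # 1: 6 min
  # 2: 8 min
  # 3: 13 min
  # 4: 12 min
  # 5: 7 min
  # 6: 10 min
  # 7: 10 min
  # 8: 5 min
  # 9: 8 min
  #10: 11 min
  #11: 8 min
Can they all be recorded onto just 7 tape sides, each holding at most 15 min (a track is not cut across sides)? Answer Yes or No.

Total = 98 min; ⌈98/15⌉ = 7.
8 tracks each exceed half the capacity and cannot share a side, forcing at least 8 tape sides.
At least 8 tape sides are required, but only 7 are allowed.

No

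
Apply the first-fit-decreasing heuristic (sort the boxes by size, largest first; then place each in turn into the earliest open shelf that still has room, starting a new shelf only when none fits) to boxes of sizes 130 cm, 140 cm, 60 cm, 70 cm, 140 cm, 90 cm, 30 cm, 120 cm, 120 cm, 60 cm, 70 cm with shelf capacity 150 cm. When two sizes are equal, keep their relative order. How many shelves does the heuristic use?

Sorted descending: 140, 140, 130, 120, 120, 90, 70, 70, 60, 60, 30.
  140 → shelf 1 (new)  [load 140/150]
  140 → shelf 2 (new)  [load 140/150]
  130 → shelf 3 (new)  [load 130/150]
  120 → shelf 4 (new)  [load 120/150]
  120 → shelf 5 (new)  [load 120/150]
  90 → shelf 6 (new)  [load 90/150]
  70 → shelf 7 (new)  [load 70/150]
  70 → shelf 7  [load 140/150]
  60 → shelf 6  [load 150/150]
  60 → shelf 8 (new)  [load 60/150]
  30 → shelf 4  [load 150/150]
8 shelves opened.

8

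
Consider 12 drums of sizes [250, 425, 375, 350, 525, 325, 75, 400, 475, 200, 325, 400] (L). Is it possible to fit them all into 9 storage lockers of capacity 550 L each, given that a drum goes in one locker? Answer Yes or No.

Total = 4125 L; ⌈4125/550⌉ = 8.
9 drums each exceed half the capacity and cannot share a locker, forcing at least 9 storage lockers.
The bound of 9 does not rule out 9, but exhaustive search shows no assignment into 9 storage lockers of capacity 550 L exists — the minimum is 10.

No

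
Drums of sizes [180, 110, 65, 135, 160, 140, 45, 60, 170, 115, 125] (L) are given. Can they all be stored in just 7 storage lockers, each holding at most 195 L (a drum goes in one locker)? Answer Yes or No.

No

Total = 1305 L; ⌈1305/195⌉ = 7.
8 drums each exceed half the capacity and cannot share a locker, forcing at least 8 storage lockers.
At least 8 storage lockers are required, but only 7 are allowed.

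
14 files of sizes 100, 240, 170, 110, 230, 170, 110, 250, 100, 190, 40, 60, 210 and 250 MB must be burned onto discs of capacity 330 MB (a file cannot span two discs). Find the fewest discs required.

8

Total = 250 + 250 + 240 + 230 + 210 + 190 + 170 + 170 + 110 + 110 + 100 + 100 + 60 + 40 = 2230 MB.
Lower bound: ⌈2230/330⌉ = 7 discs.
Also, 8 files each exceed 165 MB, and no two of those can share a disc, so at least 8 discs are needed.
A packing using 8 discs:
  disc 1: 250 + 60 = 310
  disc 2: 250 + 40 = 290
  disc 3: 240 = 240
  disc 4: 230 + 100 = 330
  disc 5: 210 + 110 = 320
  disc 6: 190 + 110 = 300
  disc 7: 170 + 100 = 270
  disc 8: 170 = 170
This matches the lower bound, so 8 is optimal.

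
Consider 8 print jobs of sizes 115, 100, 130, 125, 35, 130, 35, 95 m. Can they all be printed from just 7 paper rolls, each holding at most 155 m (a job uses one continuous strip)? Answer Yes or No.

Yes

A valid assignment using 6 paper rolls:
  roll 1: 130 = 130
  roll 2: 130 = 130
  roll 3: 125 = 125
  roll 4: 115 + 35 = 150
  roll 5: 100 + 35 = 135
  roll 6: 95 = 95
That uses only 6 ≤ 7, so 7 paper rolls are enough.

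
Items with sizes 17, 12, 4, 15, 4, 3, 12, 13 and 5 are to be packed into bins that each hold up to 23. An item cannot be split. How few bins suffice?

5

Total = 17 + 15 + 13 + 12 + 12 + 5 + 4 + 4 + 3 = 85.
Lower bound: ⌈85/23⌉ = 4 bins.
Also, 5 items each exceed 23/2, and no two of those can share a bin, so at least 5 bins are needed.
A packing using 5 bins:
  bin 1: 17 + 5 = 22
  bin 2: 15 + 4 + 4 = 23
  bin 3: 13 + 3 = 16
  bin 4: 12 = 12
  bin 5: 12 = 12
This matches the lower bound, so 5 is optimal.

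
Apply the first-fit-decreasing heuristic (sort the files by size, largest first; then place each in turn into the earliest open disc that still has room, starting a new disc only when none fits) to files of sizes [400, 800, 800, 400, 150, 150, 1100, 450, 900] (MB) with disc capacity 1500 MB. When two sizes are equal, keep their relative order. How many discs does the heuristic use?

4

Sorted descending: 1100, 900, 800, 800, 450, 400, 400, 150, 150.
  1100 → disc 1 (new)  [load 1100/1500]
  900 → disc 2 (new)  [load 900/1500]
  800 → disc 3 (new)  [load 800/1500]
  800 → disc 4 (new)  [load 800/1500]
  450 → disc 2  [load 1350/1500]
  400 → disc 1  [load 1500/1500]
  400 → disc 3  [load 1200/1500]
  150 → disc 2  [load 1500/1500]
  150 → disc 3  [load 1350/1500]
4 discs opened.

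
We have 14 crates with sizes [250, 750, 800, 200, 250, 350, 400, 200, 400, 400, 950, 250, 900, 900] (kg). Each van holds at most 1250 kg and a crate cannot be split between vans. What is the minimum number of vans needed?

Total = 950 + 900 + 900 + 800 + 750 + 400 + 400 + 400 + 350 + 250 + 250 + 250 + 200 + 200 = 7000 kg.
Lower bound: ⌈7000/1250⌉ = 6 vans.
A packing using 6 vans:
  van 1: 950 + 250 = 1200
  van 2: 900 + 350 = 1250
  van 3: 900 + 250 = 1150
  van 4: 800 + 400 = 1200
  van 5: 750 + 400 = 1150
  van 6: 400 + 250 + 200 + 200 = 1050
This matches the lower bound, so 6 is optimal.

6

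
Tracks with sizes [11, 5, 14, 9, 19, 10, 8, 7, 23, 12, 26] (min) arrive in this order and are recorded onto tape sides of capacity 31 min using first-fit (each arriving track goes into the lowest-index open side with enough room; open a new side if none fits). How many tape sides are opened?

6

  11 → side 1 (new)  [load 11/31]
  5 → side 1  [load 16/31]
  14 → side 1  [load 30/31]
  9 → side 2 (new)  [load 9/31]
  19 → side 2  [load 28/31]
  10 → side 3 (new)  [load 10/31]
  8 → side 3  [load 18/31]
  7 → side 3  [load 25/31]
  23 → side 4 (new)  [load 23/31]
  12 → side 5 (new)  [load 12/31]
  26 → side 6 (new)  [load 26/31]
6 tape sides opened.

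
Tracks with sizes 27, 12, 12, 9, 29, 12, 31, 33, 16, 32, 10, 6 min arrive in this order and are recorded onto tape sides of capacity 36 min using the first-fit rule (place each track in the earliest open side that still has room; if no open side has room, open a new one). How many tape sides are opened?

7

  27 → side 1 (new)  [load 27/36]
  12 → side 2 (new)  [load 12/36]
  12 → side 2  [load 24/36]
  9 → side 1  [load 36/36]
  29 → side 3 (new)  [load 29/36]
  12 → side 2  [load 36/36]
  31 → side 4 (new)  [load 31/36]
  33 → side 5 (new)  [load 33/36]
  16 → side 6 (new)  [load 16/36]
  32 → side 7 (new)  [load 32/36]
  10 → side 6  [load 26/36]
  6 → side 3  [load 35/36]
7 tape sides opened.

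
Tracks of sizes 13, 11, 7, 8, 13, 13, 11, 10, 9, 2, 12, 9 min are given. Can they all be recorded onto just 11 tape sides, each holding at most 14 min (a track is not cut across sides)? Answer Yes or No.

Yes

A valid assignment using 11 tape sides:
  side 1: 13 = 13
  side 2: 13 = 13
  side 3: 13 = 13
  side 4: 12 + 2 = 14
  side 5: 11 = 11
  side 6: 11 = 11
  side 7: 10 = 10
  side 8: 9 = 9
  side 9: 9 = 9
  side 10: 8 = 8
  side 11: 7 = 7
Every load is within 14 min, so 11 tape sides suffice.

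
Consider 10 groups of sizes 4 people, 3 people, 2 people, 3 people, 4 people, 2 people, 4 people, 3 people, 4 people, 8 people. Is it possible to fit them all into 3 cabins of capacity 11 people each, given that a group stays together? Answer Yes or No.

Total = 37 people; ⌈37/11⌉ = 4.
At least 4 cabins are required, but only 3 are allowed.

No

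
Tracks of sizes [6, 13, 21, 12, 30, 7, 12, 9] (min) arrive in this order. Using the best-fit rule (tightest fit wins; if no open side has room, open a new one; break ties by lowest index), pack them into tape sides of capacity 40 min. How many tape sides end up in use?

  6 → side 1 (new)  [load 6/40]
  13 → side 1  [load 19/40]
  21 → side 1  [load 40/40]
  12 → side 2 (new)  [load 12/40]
  30 → side 3 (new)  [load 30/40]
  7 → side 3  [load 37/40]
  12 → side 2  [load 24/40]
  9 → side 2  [load 33/40]
3 tape sides opened.

3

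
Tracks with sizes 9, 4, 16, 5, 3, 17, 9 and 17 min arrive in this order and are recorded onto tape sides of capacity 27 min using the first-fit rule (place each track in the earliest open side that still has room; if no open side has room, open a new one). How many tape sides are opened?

  9 → side 1 (new)  [load 9/27]
  4 → side 1  [load 13/27]
  16 → side 2 (new)  [load 16/27]
  5 → side 1  [load 18/27]
  3 → side 1  [load 21/27]
  17 → side 3 (new)  [load 17/27]
  9 → side 2  [load 25/27]
  17 → side 4 (new)  [load 17/27]
4 tape sides opened.

4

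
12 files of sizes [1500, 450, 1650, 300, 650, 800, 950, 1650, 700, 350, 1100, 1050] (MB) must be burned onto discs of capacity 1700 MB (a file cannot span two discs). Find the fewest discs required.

Total = 1650 + 1650 + 1500 + 1100 + 1050 + 950 + 800 + 700 + 650 + 450 + 350 + 300 = 11150 MB.
Lower bound: ⌈11150/1700⌉ = 7 discs.
A packing using 7 discs:
  disc 1: 1650 = 1650
  disc 2: 1650 = 1650
  disc 3: 1500 = 1500
  disc 4: 1100 + 450 = 1550
  disc 5: 1050 + 650 = 1700
  disc 6: 950 + 700 = 1650
  disc 7: 800 + 350 + 300 = 1450
This matches the lower bound, so 7 is optimal.

7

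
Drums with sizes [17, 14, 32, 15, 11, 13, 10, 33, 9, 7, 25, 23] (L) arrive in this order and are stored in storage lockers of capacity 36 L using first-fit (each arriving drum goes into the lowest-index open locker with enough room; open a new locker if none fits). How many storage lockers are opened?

  17 → locker 1 (new)  [load 17/36]
  14 → locker 1  [load 31/36]
  32 → locker 2 (new)  [load 32/36]
  15 → locker 3 (new)  [load 15/36]
  11 → locker 3  [load 26/36]
  13 → locker 4 (new)  [load 13/36]
  10 → locker 3  [load 36/36]
  33 → locker 5 (new)  [load 33/36]
  9 → locker 4  [load 22/36]
  7 → locker 4  [load 29/36]
  25 → locker 6 (new)  [load 25/36]
  23 → locker 7 (new)  [load 23/36]
7 storage lockers opened.

7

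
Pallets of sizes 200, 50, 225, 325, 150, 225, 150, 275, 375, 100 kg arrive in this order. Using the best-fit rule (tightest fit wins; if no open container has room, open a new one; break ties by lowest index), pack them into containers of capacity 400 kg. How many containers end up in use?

6

  200 → container 1 (new)  [load 200/400]
  50 → container 1  [load 250/400]
  225 → container 2 (new)  [load 225/400]
  325 → container 3 (new)  [load 325/400]
  150 → container 1  [load 400/400]
  225 → container 4 (new)  [load 225/400]
  150 → container 2  [load 375/400]
  275 → container 5 (new)  [load 275/400]
  375 → container 6 (new)  [load 375/400]
  100 → container 5  [load 375/400]
6 containers opened.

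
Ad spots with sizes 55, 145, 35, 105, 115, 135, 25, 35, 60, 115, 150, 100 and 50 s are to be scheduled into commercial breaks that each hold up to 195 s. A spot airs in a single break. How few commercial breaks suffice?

7

Total = 150 + 145 + 135 + 115 + 115 + 105 + 100 + 60 + 55 + 50 + 35 + 35 + 25 = 1125 s.
Lower bound: ⌈1125/195⌉ = 6 commercial breaks.
Also, 7 ad spots each exceed 195/2 s, and no two of those can share a break, so at least 7 commercial breaks are needed.
A packing using 7 commercial breaks:
  break 1: 150 + 35 = 185
  break 2: 145 + 50 = 195
  break 3: 135 + 60 = 195
  break 4: 115 + 55 + 25 = 195
  break 5: 115 + 35 = 150
  break 6: 105 = 105
  break 7: 100 = 100
This matches the lower bound, so 7 is optimal.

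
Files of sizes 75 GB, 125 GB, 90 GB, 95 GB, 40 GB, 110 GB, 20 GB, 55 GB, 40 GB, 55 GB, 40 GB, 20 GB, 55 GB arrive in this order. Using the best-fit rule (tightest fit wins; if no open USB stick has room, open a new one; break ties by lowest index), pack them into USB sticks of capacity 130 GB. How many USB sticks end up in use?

  75 → USB stick 1 (new)  [load 75/130]
  125 → USB stick 2 (new)  [load 125/130]
  90 → USB stick 3 (new)  [load 90/130]
  95 → USB stick 4 (new)  [load 95/130]
  40 → USB stick 3  [load 130/130]
  110 → USB stick 5 (new)  [load 110/130]
  20 → USB stick 5  [load 130/130]
  55 → USB stick 1  [load 130/130]
  40 → USB stick 6 (new)  [load 40/130]
  55 → USB stick 6  [load 95/130]
  40 → USB stick 7 (new)  [load 40/130]
  20 → USB stick 4  [load 115/130]
  55 → USB stick 7  [load 95/130]
7 USB sticks opened.

7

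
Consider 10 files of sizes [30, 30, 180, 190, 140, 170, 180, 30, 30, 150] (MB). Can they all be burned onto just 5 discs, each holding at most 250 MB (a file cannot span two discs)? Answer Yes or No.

No

Total = 1130 MB; ⌈1130/250⌉ = 5.
6 files each exceed half the capacity and cannot share a disc, forcing at least 6 discs.
At least 6 discs are required, but only 5 are allowed.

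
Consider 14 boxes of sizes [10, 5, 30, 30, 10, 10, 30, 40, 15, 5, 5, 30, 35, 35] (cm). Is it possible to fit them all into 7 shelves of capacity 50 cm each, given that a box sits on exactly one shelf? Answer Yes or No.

Yes

A valid assignment using 7 shelves:
  shelf 1: 40 + 10 = 50
  shelf 2: 35 + 15 = 50
  shelf 3: 35 + 10 + 5 = 50
  shelf 4: 30 + 10 + 5 + 5 = 50
  shelf 5: 30 = 30
  shelf 6: 30 = 30
  shelf 7: 30 = 30
Every load is within 50 cm, so 7 shelves suffice.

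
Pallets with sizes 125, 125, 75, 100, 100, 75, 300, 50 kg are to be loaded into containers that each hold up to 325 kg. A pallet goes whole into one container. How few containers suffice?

3

Total = 300 + 125 + 125 + 100 + 100 + 75 + 75 + 50 = 950 kg.
Lower bound: ⌈950/325⌉ = 3 containers.
A packing using 3 containers:
  container 1: 300 = 300
  container 2: 125 + 125 + 75 = 325
  container 3: 100 + 100 + 75 + 50 = 325
This matches the lower bound, so 3 is optimal.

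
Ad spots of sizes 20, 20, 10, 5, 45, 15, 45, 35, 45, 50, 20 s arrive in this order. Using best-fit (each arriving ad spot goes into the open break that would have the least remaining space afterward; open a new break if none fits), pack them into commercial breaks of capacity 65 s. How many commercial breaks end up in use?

6

  20 → break 1 (new)  [load 20/65]
  20 → break 1  [load 40/65]
  10 → break 1  [load 50/65]
  5 → break 1  [load 55/65]
  45 → break 2 (new)  [load 45/65]
  15 → break 2  [load 60/65]
  45 → break 3 (new)  [load 45/65]
  35 → break 4 (new)  [load 35/65]
  45 → break 5 (new)  [load 45/65]
  50 → break 6 (new)  [load 50/65]
  20 → break 3  [load 65/65]
6 commercial breaks opened.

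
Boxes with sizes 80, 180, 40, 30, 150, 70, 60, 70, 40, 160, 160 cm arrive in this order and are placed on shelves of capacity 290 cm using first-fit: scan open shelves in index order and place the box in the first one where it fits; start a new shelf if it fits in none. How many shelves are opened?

  80 → shelf 1 (new)  [load 80/290]
  180 → shelf 1  [load 260/290]
  40 → shelf 2 (new)  [load 40/290]
  30 → shelf 1  [load 290/290]
  150 → shelf 2  [load 190/290]
  70 → shelf 2  [load 260/290]
  60 → shelf 3 (new)  [load 60/290]
  70 → shelf 3  [load 130/290]
  40 → shelf 3  [load 170/290]
  160 → shelf 4 (new)  [load 160/290]
  160 → shelf 5 (new)  [load 160/290]
5 shelves opened.

5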